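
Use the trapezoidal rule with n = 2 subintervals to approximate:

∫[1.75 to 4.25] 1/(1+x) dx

f(x) = 1/(1+x)
a = 1.75, b = 4.25, n = 2
h = (b - a)/n = 1.250000

Trapezoidal rule: (h/2)[f(x₀) + 2f(x₁) + 2f(x₂) + ... + f(xₙ)]

x_0 = 1.7500, f(x_0) = 0.363636, coefficient = 1
x_1 = 3.0000, f(x_1) = 0.250000, coefficient = 2
x_2 = 4.2500, f(x_2) = 0.190476, coefficient = 1

I ≈ (1.250000/2) × 1.054113 = 0.658820
Exact value: 0.646627
Error: 0.012193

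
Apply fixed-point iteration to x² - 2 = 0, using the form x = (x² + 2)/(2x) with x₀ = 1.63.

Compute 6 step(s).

Equation: x² - 2 = 0
Fixed-point form: x = (x² + 2)/(2x)
x₀ = 1.63

x_1 = g(1.630000) = 1.428497
x_2 = g(1.428497) = 1.414285
x_3 = g(1.414285) = 1.414214
x_4 = g(1.414214) = 1.414214
x_5 = g(1.414214) = 1.414214
x_6 = g(1.414214) = 1.414214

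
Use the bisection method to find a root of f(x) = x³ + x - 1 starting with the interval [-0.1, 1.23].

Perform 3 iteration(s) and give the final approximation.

f(x) = x³ + x - 1
Initial interval: [-0.1, 1.23]

Iteration 1:
  c_1 = (-0.100000 + 1.230000)/2 = 0.565000
  f(c_1) = f(0.565000) = -0.254638
  f(a) × f(c) ≥ 0, new interval: [0.565000, 1.230000]
Iteration 2:
  c_2 = (0.565000 + 1.230000)/2 = 0.897500
  f(c_2) = f(0.897500) = 0.620442
  f(a) × f(c) < 0, new interval: [0.565000, 0.897500]
Iteration 3:
  c_3 = (0.565000 + 0.897500)/2 = 0.731250
  f(c_3) = f(0.731250) = 0.122269
  f(a) × f(c) < 0, new interval: [0.565000, 0.731250]

After 3 iteration(s), the approximation is c_3 = 0.731250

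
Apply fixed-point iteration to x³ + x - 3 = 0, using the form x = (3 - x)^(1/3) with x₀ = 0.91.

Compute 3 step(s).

Equation: x³ + x - 3 = 0
Fixed-point form: x = (3 - x)^(1/3)
x₀ = 0.91

x_1 = g(0.910000) = 1.278543
x_2 = g(1.278543) = 1.198483
x_3 = g(1.198483) = 1.216782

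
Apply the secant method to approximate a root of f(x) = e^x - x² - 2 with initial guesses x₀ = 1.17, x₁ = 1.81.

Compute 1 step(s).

f(x) = e^x - x² - 2
x₀ = 1.17, x₁ = 1.81

Secant formula: x_{n+1} = x_n - f(x_n)(x_n - x_{n-1})/(f(x_n) - f(x_{n-1}))

Iteration 1:
  f(1.170000) = -0.146907
  f(1.810000) = 0.834347
  x_2 = 1.810000 - 0.834347×(1.810000 - 1.170000)/(0.834347 - (-0.146907))
       = 1.265817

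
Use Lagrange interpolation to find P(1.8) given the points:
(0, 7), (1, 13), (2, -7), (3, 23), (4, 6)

Lagrange interpolation formula:
P(x) = Σ yᵢ × Lᵢ(x)
where Lᵢ(x) = Π_{j≠i} (x - xⱼ)/(xᵢ - xⱼ)

L_0(1.8) = (1.8 - 1)/(0 - 1) × (1.8 - 2)/(0 - 2) × (1.8 - 3)/(0 - 3) × (1.8 - 4)/(0 - 4) = -0.017600
L_1(1.8) = (1.8 - 0)/(1 - 0) × (1.8 - 2)/(1 - 2) × (1.8 - 3)/(1 - 3) × (1.8 - 4)/(1 - 4) = 0.158400
L_2(1.8) = (1.8 - 0)/(2 - 0) × (1.8 - 1)/(2 - 1) × (1.8 - 3)/(2 - 3) × (1.8 - 4)/(2 - 4) = 0.950400
L_3(1.8) = (1.8 - 0)/(3 - 0) × (1.8 - 1)/(3 - 1) × (1.8 - 2)/(3 - 2) × (1.8 - 4)/(3 - 4) = -0.105600
L_4(1.8) = (1.8 - 0)/(4 - 0) × (1.8 - 1)/(4 - 1) × (1.8 - 2)/(4 - 2) × (1.8 - 3)/(4 - 3) = 0.014400

P(1.8) = 7×L_0(1.8) + 13×L_1(1.8) + (-7)×L_2(1.8) + 23×L_3(1.8) + 6×L_4(1.8)
P(1.8) = -7.059200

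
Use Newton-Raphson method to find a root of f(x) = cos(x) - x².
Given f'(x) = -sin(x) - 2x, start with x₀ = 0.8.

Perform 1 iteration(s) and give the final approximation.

f(x) = cos(x) - x²
f'(x) = -sin(x) - 2x
x₀ = 0.8

Newton-Raphson formula: x_{n+1} = x_n - f(x_n)/f'(x_n)

Iteration 1:
  f(0.800000) = 0.056707
  f'(0.800000) = -2.317356
  x_1 = 0.800000 - 0.056707/(-2.317356) = 0.824470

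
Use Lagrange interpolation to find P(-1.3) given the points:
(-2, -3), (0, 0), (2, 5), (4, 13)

Lagrange interpolation formula:
P(x) = Σ yᵢ × Lᵢ(x)
where Lᵢ(x) = Π_{j≠i} (x - xⱼ)/(xᵢ - xⱼ)

L_0(-1.3) = (-1.3 - 0)/(-2 - 0) × (-1.3 - 2)/(-2 - 2) × (-1.3 - 4)/(-2 - 4) = 0.473687
L_1(-1.3) = (-1.3 - (-2))/(0 - (-2)) × (-1.3 - 2)/(0 - 2) × (-1.3 - 4)/(0 - 4) = 0.765187
L_2(-1.3) = (-1.3 - (-2))/(2 - (-2)) × (-1.3 - 0)/(2 - 0) × (-1.3 - 4)/(2 - 4) = -0.301437
L_3(-1.3) = (-1.3 - (-2))/(4 - (-2)) × (-1.3 - 0)/(4 - 0) × (-1.3 - 2)/(4 - 2) = 0.062562

P(-1.3) = (-3)×L_0(-1.3) + 0×L_1(-1.3) + 5×L_2(-1.3) + 13×L_3(-1.3)
P(-1.3) = -2.114937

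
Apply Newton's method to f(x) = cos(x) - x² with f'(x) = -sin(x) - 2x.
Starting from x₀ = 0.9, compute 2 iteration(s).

f(x) = cos(x) - x²
f'(x) = -sin(x) - 2x
x₀ = 0.9

Newton-Raphson formula: x_{n+1} = x_n - f(x_n)/f'(x_n)

Iteration 1:
  f(0.900000) = -0.188390
  f'(0.900000) = -2.583327
  x_1 = 0.900000 - (-0.188390)/(-2.583327) = 0.827075
Iteration 2:
  f(0.827075) = -0.007021
  f'(0.827075) = -2.390103
  x_2 = 0.827075 - (-0.007021)/(-2.390103) = 0.824137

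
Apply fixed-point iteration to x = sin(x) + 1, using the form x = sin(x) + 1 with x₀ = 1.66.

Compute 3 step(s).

Equation: x = sin(x) + 1
Fixed-point form: x = sin(x) + 1
x₀ = 1.66

x_1 = g(1.660000) = 1.996024
x_2 = g(1.996024) = 1.910945
x_3 = g(1.910945) = 1.942705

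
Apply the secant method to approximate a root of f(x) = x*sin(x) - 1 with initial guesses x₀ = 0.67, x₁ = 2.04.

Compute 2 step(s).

f(x) = x*sin(x) - 1
x₀ = 0.67, x₁ = 2.04

Secant formula: x_{n+1} = x_n - f(x_n)(x_n - x_{n-1})/(f(x_n) - f(x_{n-1}))

Iteration 1:
  f(0.670000) = -0.583939
  f(2.040000) = 0.819534
  x_2 = 2.040000 - 0.819534×(2.040000 - 0.670000)/(0.819534 - (-0.583939))
       = 1.240012
Iteration 2:
  f(2.040000) = 0.819534
  f(1.240012) = 0.172788
  x_3 = 1.240012 - 0.172788×(1.240012 - 2.040000)/(0.172788 - 0.819534)
       = 1.026283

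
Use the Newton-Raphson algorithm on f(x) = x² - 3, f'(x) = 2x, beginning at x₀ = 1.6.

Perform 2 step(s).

f(x) = x² - 3
f'(x) = 2x
x₀ = 1.6

Newton-Raphson formula: x_{n+1} = x_n - f(x_n)/f'(x_n)

Iteration 1:
  f(1.600000) = -0.440000
  f'(1.600000) = 3.200000
  x_1 = 1.600000 - (-0.440000)/3.200000 = 1.737500
Iteration 2:
  f(1.737500) = 0.018906
  f'(1.737500) = 3.475000
  x_2 = 1.737500 - 0.018906/3.475000 = 1.732059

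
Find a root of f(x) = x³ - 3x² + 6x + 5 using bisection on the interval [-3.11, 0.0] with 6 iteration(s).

f(x) = x³ - 3x² + 6x + 5
Initial interval: [-3.11, 0.0]

Iteration 1:
  c_1 = (-3.110000 + 0.000000)/2 = -1.555000
  f(c_1) = f(-1.555000) = -15.344104
  f(a) × f(c) ≥ 0, new interval: [-1.555000, 0.000000]
Iteration 2:
  c_2 = (-1.555000 + 0.000000)/2 = -0.777500
  f(c_2) = f(-0.777500) = -1.948522
  f(a) × f(c) ≥ 0, new interval: [-0.777500, 0.000000]
Iteration 3:
  c_3 = (-0.777500 + 0.000000)/2 = -0.388750
  f(c_3) = f(-0.388750) = 2.155370
  f(a) × f(c) < 0, new interval: [-0.777500, -0.388750]
Iteration 4:
  c_4 = (-0.777500 + (-0.388750))/2 = -0.583125
  f(c_4) = f(-0.583125) = 0.282863
  f(a) × f(c) < 0, new interval: [-0.777500, -0.583125]
Iteration 5:
  c_5 = (-0.777500 + (-0.583125))/2 = -0.680312
  f(c_5) = f(-0.680312) = -0.785216
  f(a) × f(c) ≥ 0, new interval: [-0.680312, -0.583125]
Iteration 6:
  c_6 = (-0.680312 + (-0.583125))/2 = -0.631719
  f(c_6) = f(-0.631719) = -0.239617
  f(a) × f(c) ≥ 0, new interval: [-0.631719, -0.583125]

After 6 iteration(s), the approximation is c_6 = -0.631719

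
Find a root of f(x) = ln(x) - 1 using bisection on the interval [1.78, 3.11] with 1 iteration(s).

f(x) = ln(x) - 1
Initial interval: [1.78, 3.11]

Iteration 1:
  c_1 = (1.780000 + 3.110000)/2 = 2.445000
  f(c_1) = f(2.445000) = -0.105955
  f(a) × f(c) ≥ 0, new interval: [2.445000, 3.110000]

After 1 iteration(s), the approximation is c_1 = 2.445000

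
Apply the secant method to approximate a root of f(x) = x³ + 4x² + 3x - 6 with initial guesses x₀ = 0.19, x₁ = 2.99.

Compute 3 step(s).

f(x) = x³ + 4x² + 3x - 6
x₀ = 0.19, x₁ = 2.99

Secant formula: x_{n+1} = x_n - f(x_n)(x_n - x_{n-1})/(f(x_n) - f(x_{n-1}))

Iteration 1:
  f(0.190000) = -5.278741
  f(2.990000) = 65.461299
  x_2 = 2.990000 - 65.461299×(2.990000 - 0.190000)/(65.461299 - (-5.278741))
       = 0.398941
Iteration 2:
  f(2.990000) = 65.461299
  f(0.398941) = -4.103070
  x_3 = 0.398941 - (-4.103070)×(0.398941 - 2.990000)/(-4.103070 - 65.461299)
       = 0.551767
Iteration 3:
  f(0.398941) = -4.103070
  f(0.551767) = -2.958924
  x_4 = 0.551767 - (-2.958924)×(0.551767 - 0.398941)/(-2.958924 - (-4.103070))
       = 0.946999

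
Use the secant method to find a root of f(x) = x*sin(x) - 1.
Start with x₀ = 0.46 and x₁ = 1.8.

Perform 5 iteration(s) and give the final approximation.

f(x) = x*sin(x) - 1
x₀ = 0.46, x₁ = 1.8

Secant formula: x_{n+1} = x_n - f(x_n)(x_n - x_{n-1})/(f(x_n) - f(x_{n-1}))

Iteration 1:
  f(0.460000) = -0.795784
  f(1.800000) = 0.752926
  x_2 = 1.800000 - 0.752926×(1.800000 - 0.460000)/(0.752926 - (-0.795784))
       = 1.148541
Iteration 2:
  f(1.800000) = 0.752926
  f(1.148541) = 0.047661
  x_3 = 1.148541 - 0.047661×(1.148541 - 1.800000)/(0.047661 - 0.752926)
       = 1.104516
Iteration 3:
  f(1.148541) = 0.047661
  f(1.104516) = -0.013395
  x_4 = 1.104516 - (-0.013395)×(1.104516 - 1.148541)/(-0.013395 - 0.047661)
       = 1.114174
Iteration 4:
  f(1.104516) = -0.013395
  f(1.114174) = 0.000024
  x_5 = 1.114174 - 0.000024×(1.114174 - 1.104516)/(0.000024 - (-0.013395))
       = 1.114157
Iteration 5:
  f(1.114174) = 0.000024
  f(1.114157) = 0.000000
  x_6 = 1.114157 - 0.000000×(1.114157 - 1.114174)/(0.000000 - 0.000024)
       = 1.114157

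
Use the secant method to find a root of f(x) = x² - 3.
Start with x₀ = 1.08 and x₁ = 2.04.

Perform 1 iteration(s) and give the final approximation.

f(x) = x² - 3
x₀ = 1.08, x₁ = 2.04

Secant formula: x_{n+1} = x_n - f(x_n)(x_n - x_{n-1})/(f(x_n) - f(x_{n-1}))

Iteration 1:
  f(1.080000) = -1.833600
  f(2.040000) = 1.161600
  x_2 = 2.040000 - 1.161600×(2.040000 - 1.080000)/(1.161600 - (-1.833600))
       = 1.667692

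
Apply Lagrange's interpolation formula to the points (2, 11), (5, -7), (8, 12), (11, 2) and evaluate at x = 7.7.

Lagrange interpolation formula:
P(x) = Σ yᵢ × Lᵢ(x)
where Lᵢ(x) = Π_{j≠i} (x - xⱼ)/(xᵢ - xⱼ)

L_0(7.7) = (7.7 - 5)/(2 - 5) × (7.7 - 8)/(2 - 8) × (7.7 - 11)/(2 - 11) = -0.016500
L_1(7.7) = (7.7 - 2)/(5 - 2) × (7.7 - 8)/(5 - 8) × (7.7 - 11)/(5 - 11) = 0.104500
L_2(7.7) = (7.7 - 2)/(8 - 2) × (7.7 - 5)/(8 - 5) × (7.7 - 11)/(8 - 11) = 0.940500
L_3(7.7) = (7.7 - 2)/(11 - 2) × (7.7 - 5)/(11 - 5) × (7.7 - 8)/(11 - 8) = -0.028500

P(7.7) = 11×L_0(7.7) + (-7)×L_1(7.7) + 12×L_2(7.7) + 2×L_3(7.7)
P(7.7) = 10.316000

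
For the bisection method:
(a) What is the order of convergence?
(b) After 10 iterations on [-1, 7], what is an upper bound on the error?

(a) Bisection has linear (order 1) convergence; the error is halved each step.

(b) Error bound = (b-a)/2^n = (7 - (-1))/2^{10}
    = 8/2^{10}

(a) 1 (linear); (b) error ≤ 7.81e-03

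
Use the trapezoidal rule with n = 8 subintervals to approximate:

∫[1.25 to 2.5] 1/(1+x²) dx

f(x) = 1/(1+x²)
a = 1.25, b = 2.5, n = 8
h = (b - a)/n = 0.156250

Trapezoidal rule: (h/2)[f(x₀) + 2f(x₁) + 2f(x₂) + ... + f(xₙ)]

x_0 = 1.2500, f(x_0) = 0.390244, coefficient = 1
x_1 = 1.4062, f(x_1) = 0.335848, coefficient = 2
x_2 = 1.5625, f(x_2) = 0.290579, coefficient = 2
x_3 = 1.7188, f(x_3) = 0.252902, coefficient = 2
x_4 = 1.8750, f(x_4) = 0.221453, coefficient = 2
x_5 = 2.0312, f(x_5) = 0.195085, coefficient = 2
x_6 = 2.1875, f(x_6) = 0.172856, coefficient = 2
x_7 = 2.3438, f(x_7) = 0.154008, coefficient = 2
x_8 = 2.5000, f(x_8) = 0.137931, coefficient = 1

I ≈ (0.156250/2) × 3.773637 = 0.294815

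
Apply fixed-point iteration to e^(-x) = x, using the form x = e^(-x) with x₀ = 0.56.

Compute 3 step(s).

Equation: e^(-x) = x
Fixed-point form: x = e^(-x)
x₀ = 0.56

x_1 = g(0.560000) = 0.571209
x_2 = g(0.571209) = 0.564842
x_3 = g(0.564842) = 0.568450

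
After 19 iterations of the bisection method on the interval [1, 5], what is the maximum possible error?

Bisection error bound: |error| ≤ (b-a)/2^n
|error| ≤ (5 - 1)/2^19 = 4/2^19
|error| ≤ 0.0000076294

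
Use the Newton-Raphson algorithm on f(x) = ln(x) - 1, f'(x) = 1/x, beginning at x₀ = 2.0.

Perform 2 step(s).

f(x) = ln(x) - 1
f'(x) = 1/x
x₀ = 2.0

Newton-Raphson formula: x_{n+1} = x_n - f(x_n)/f'(x_n)

Iteration 1:
  f(2.000000) = -0.306853
  f'(2.000000) = 0.500000
  x_1 = 2.000000 - (-0.306853)/0.500000 = 2.613706
Iteration 2:
  f(2.613706) = -0.039231
  f'(2.613706) = 0.382599
  x_2 = 2.613706 - (-0.039231)/0.382599 = 2.716244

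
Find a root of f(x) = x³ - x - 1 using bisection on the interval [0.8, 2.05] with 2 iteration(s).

f(x) = x³ - x - 1
Initial interval: [0.8, 2.05]

Iteration 1:
  c_1 = (0.800000 + 2.050000)/2 = 1.425000
  f(c_1) = f(1.425000) = 0.468641
  f(a) × f(c) < 0, new interval: [0.800000, 1.425000]
Iteration 2:
  c_2 = (0.800000 + 1.425000)/2 = 1.112500
  f(c_2) = f(1.112500) = -0.735607
  f(a) × f(c) ≥ 0, new interval: [1.112500, 1.425000]

After 2 iteration(s), the approximation is c_2 = 1.112500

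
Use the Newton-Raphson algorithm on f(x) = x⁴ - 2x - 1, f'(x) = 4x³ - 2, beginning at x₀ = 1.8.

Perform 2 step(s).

f(x) = x⁴ - 2x - 1
f'(x) = 4x³ - 2
x₀ = 1.8

Newton-Raphson formula: x_{n+1} = x_n - f(x_n)/f'(x_n)

Iteration 1:
  f(1.800000) = 5.897600
  f'(1.800000) = 21.328000
  x_1 = 1.800000 - 5.897600/21.328000 = 1.523481
Iteration 2:
  f(1.523481) = 1.340051
  f'(1.523481) = 12.143960
  x_2 = 1.523481 - 1.340051/12.143960 = 1.413134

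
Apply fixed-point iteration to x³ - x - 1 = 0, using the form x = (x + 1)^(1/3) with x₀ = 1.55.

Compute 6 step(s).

Equation: x³ - x - 1 = 0
Fixed-point form: x = (x + 1)^(1/3)
x₀ = 1.55

x_1 = g(1.550000) = 1.366197
x_2 = g(1.366197) = 1.332550
x_3 = g(1.332550) = 1.326204
x_4 = g(1.326204) = 1.325000
x_5 = g(1.325000) = 1.324772
x_6 = g(1.324772) = 1.324728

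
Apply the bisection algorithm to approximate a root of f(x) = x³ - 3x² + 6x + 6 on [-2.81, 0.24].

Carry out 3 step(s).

f(x) = x³ - 3x² + 6x + 6
Initial interval: [-2.81, 0.24]

Iteration 1:
  c_1 = (-2.810000 + 0.240000)/2 = -1.285000
  f(c_1) = f(-1.285000) = -8.785499
  f(a) × f(c) ≥ 0, new interval: [-1.285000, 0.240000]
Iteration 2:
  c_2 = (-1.285000 + 0.240000)/2 = -0.522500
  f(c_2) = f(-0.522500) = 1.903335
  f(a) × f(c) < 0, new interval: [-1.285000, -0.522500]
Iteration 3:
  c_3 = (-1.285000 + (-0.522500))/2 = -0.903750
  f(c_3) = f(-0.903750) = -2.610943
  f(a) × f(c) ≥ 0, new interval: [-0.903750, -0.522500]

After 3 iteration(s), the approximation is c_3 = -0.903750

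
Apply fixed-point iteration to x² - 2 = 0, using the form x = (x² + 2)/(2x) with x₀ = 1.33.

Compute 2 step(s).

Equation: x² - 2 = 0
Fixed-point form: x = (x² + 2)/(2x)
x₀ = 1.33

x_1 = g(1.330000) = 1.416880
x_2 = g(1.416880) = 1.414216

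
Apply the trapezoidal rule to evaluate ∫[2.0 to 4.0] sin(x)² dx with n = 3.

f(x) = sin(x)²
a = 2.0, b = 4.0, n = 3
h = (b - a)/n = 0.666667

Trapezoidal rule: (h/2)[f(x₀) + 2f(x₁) + 2f(x₂) + ... + f(xₙ)]

x_0 = 2.0000, f(x_0) = 0.826822, coefficient = 1
x_1 = 2.6667, f(x_1) = 0.209098, coefficient = 2
x_2 = 3.3333, f(x_2) = 0.036316, coefficient = 2
x_3 = 4.0000, f(x_3) = 0.572750, coefficient = 1

I ≈ (0.666667/2) × 1.890401 = 0.630134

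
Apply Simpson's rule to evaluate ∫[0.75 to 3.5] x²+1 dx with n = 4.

f(x) = x²+1
a = 0.75, b = 3.5, n = 4
h = (b - a)/n = 0.687500

Simpson's rule: (h/3)[f(x₀) + 4f(x₁) + 2f(x₂) + ... + f(xₙ)]

x_0 = 0.7500, f(x_0) = 1.562500, coefficient = 1
x_1 = 1.4375, f(x_1) = 3.066406, coefficient = 4
x_2 = 2.1250, f(x_2) = 5.515625, coefficient = 2
x_3 = 2.8125, f(x_3) = 8.910156, coefficient = 4
x_4 = 3.5000, f(x_4) = 13.250000, coefficient = 1

I ≈ (0.687500/3) × 73.750000 = 16.901042
Exact value: 16.901042
Error: 0.000000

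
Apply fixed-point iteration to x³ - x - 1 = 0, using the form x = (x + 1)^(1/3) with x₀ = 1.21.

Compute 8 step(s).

Equation: x³ - x - 1 = 0
Fixed-point form: x = (x + 1)^(1/3)
x₀ = 1.21

x_1 = g(1.210000) = 1.302559
x_2 = g(1.302559) = 1.320496
x_3 = g(1.320496) = 1.323915
x_4 = g(1.323915) = 1.324566
x_5 = g(1.324566) = 1.324689
x_6 = g(1.324689) = 1.324712
x_7 = g(1.324712) = 1.324717
x_8 = g(1.324717) = 1.324718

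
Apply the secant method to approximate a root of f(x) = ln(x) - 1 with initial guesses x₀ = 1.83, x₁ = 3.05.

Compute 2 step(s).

f(x) = ln(x) - 1
x₀ = 1.83, x₁ = 3.05

Secant formula: x_{n+1} = x_n - f(x_n)(x_n - x_{n-1})/(f(x_n) - f(x_{n-1}))

Iteration 1:
  f(1.830000) = -0.395684
  f(3.050000) = 0.115142
  x_2 = 3.050000 - 0.115142×(3.050000 - 1.830000)/(0.115142 - (-0.395684))
       = 2.775008
Iteration 2:
  f(3.050000) = 0.115142
  f(2.775008) = 0.020654
  x_3 = 2.775008 - 0.020654×(2.775008 - 3.050000)/(0.020654 - 0.115142)
       = 2.714899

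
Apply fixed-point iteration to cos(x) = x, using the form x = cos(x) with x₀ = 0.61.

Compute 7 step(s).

Equation: cos(x) = x
Fixed-point form: x = cos(x)
x₀ = 0.61

x_1 = g(0.610000) = 0.819648
x_2 = g(0.819648) = 0.682479
x_3 = g(0.682479) = 0.776012
x_4 = g(0.776012) = 0.713713
x_5 = g(0.713713) = 0.755937
x_6 = g(0.755937) = 0.727629
x_7 = g(0.727629) = 0.746753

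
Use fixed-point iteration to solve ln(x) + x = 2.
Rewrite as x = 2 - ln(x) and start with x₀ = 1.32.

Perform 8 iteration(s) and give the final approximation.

Equation: ln(x) + x = 2
Fixed-point form: x = 2 - ln(x)
x₀ = 1.32

x_1 = g(1.320000) = 1.722368
x_2 = g(1.722368) = 1.456300
x_3 = g(1.456300) = 1.624101
x_4 = g(1.624101) = 1.515045
x_5 = g(1.515045) = 1.584555
x_6 = g(1.584555) = 1.539697
x_7 = g(1.539697) = 1.568415
x_8 = g(1.568415) = 1.549935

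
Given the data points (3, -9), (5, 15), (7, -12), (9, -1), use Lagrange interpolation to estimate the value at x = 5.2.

Lagrange interpolation formula:
P(x) = Σ yᵢ × Lᵢ(x)
where Lᵢ(x) = Π_{j≠i} (x - xⱼ)/(xᵢ - xⱼ)

L_0(5.2) = (5.2 - 5)/(3 - 5) × (5.2 - 7)/(3 - 7) × (5.2 - 9)/(3 - 9) = -0.028500
L_1(5.2) = (5.2 - 3)/(5 - 3) × (5.2 - 7)/(5 - 7) × (5.2 - 9)/(5 - 9) = 0.940500
L_2(5.2) = (5.2 - 3)/(7 - 3) × (5.2 - 5)/(7 - 5) × (5.2 - 9)/(7 - 9) = 0.104500
L_3(5.2) = (5.2 - 3)/(9 - 3) × (5.2 - 5)/(9 - 5) × (5.2 - 7)/(9 - 7) = -0.016500

P(5.2) = (-9)×L_0(5.2) + 15×L_1(5.2) + (-12)×L_2(5.2) + (-1)×L_3(5.2)
P(5.2) = 13.126500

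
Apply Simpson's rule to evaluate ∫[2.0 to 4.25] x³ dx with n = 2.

f(x) = x³
a = 2.0, b = 4.25, n = 2
h = (b - a)/n = 1.125000

Simpson's rule: (h/3)[f(x₀) + 4f(x₁) + 2f(x₂) + ... + f(xₙ)]

x_0 = 2.0000, f(x_0) = 8.000000, coefficient = 1
x_1 = 3.1250, f(x_1) = 30.517578, coefficient = 4
x_2 = 4.2500, f(x_2) = 76.765625, coefficient = 1

I ≈ (1.125000/3) × 206.835938 = 77.563477
Exact value: 77.563477
Error: 0.000000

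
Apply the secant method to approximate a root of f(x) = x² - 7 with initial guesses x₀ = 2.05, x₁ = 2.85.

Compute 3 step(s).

f(x) = x² - 7
x₀ = 2.05, x₁ = 2.85

Secant formula: x_{n+1} = x_n - f(x_n)(x_n - x_{n-1})/(f(x_n) - f(x_{n-1}))

Iteration 1:
  f(2.050000) = -2.797500
  f(2.850000) = 1.122500
  x_2 = 2.850000 - 1.122500×(2.850000 - 2.050000)/(1.122500 - (-2.797500))
       = 2.620918
Iteration 2:
  f(2.850000) = 1.122500
  f(2.620918) = -0.130787
  x_3 = 2.620918 - (-0.130787)×(2.620918 - 2.850000)/(-0.130787 - 1.122500)
       = 2.644824
Iteration 3:
  f(2.620918) = -0.130787
  f(2.644824) = -0.004905
  x_4 = 2.644824 - (-0.004905)×(2.644824 - 2.620918)/(-0.004905 - (-0.130787))
       = 2.645756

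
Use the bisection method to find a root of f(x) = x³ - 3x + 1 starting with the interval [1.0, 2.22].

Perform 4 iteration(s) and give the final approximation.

f(x) = x³ - 3x + 1
Initial interval: [1.0, 2.22]

Iteration 1:
  c_1 = (1.000000 + 2.220000)/2 = 1.610000
  f(c_1) = f(1.610000) = 0.343281
  f(a) × f(c) < 0, new interval: [1.000000, 1.610000]
Iteration 2:
  c_2 = (1.000000 + 1.610000)/2 = 1.305000
  f(c_2) = f(1.305000) = -0.692552
  f(a) × f(c) ≥ 0, new interval: [1.305000, 1.610000]
Iteration 3:
  c_3 = (1.305000 + 1.610000)/2 = 1.457500
  f(c_3) = f(1.457500) = -0.276324
  f(a) × f(c) ≥ 0, new interval: [1.457500, 1.610000]
Iteration 4:
  c_4 = (1.457500 + 1.610000)/2 = 1.533750
  f(c_4) = f(1.533750) = 0.006727
  f(a) × f(c) < 0, new interval: [1.457500, 1.533750]

After 4 iteration(s), the approximation is c_4 = 1.533750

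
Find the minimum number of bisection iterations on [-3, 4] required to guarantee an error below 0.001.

We need (b-a)/2^n ≤ 0.001
(4 - (-3))/2^n ≤ 0.001
7/2^n ≤ 0.001
2^n ≥ 7000
n ≥ log₂(7000) = 12.77
n ≥ 13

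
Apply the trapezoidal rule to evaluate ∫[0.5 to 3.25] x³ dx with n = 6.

f(x) = x³
a = 0.5, b = 3.25, n = 6
h = (b - a)/n = 0.458333

Trapezoidal rule: (h/2)[f(x₀) + 2f(x₁) + 2f(x₂) + ... + f(xₙ)]

x_0 = 0.5000, f(x_0) = 0.125000, coefficient = 1
x_1 = 0.9583, f(x_1) = 0.880136, coefficient = 2
x_2 = 1.4167, f(x_2) = 2.843171, coefficient = 2
x_3 = 1.8750, f(x_3) = 6.591797, coefficient = 2
x_4 = 2.3333, f(x_4) = 12.703704, coefficient = 2
x_5 = 2.7917, f(x_5) = 21.756583, coefficient = 2
x_6 = 3.2500, f(x_6) = 34.328125, coefficient = 1

I ≈ (0.458333/2) × 124.003906 = 28.417562
Exact value: 27.875977
Error: 0.541585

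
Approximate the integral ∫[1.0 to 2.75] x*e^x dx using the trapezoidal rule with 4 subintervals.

f(x) = x*e^x
a = 1.0, b = 2.75, n = 4
h = (b - a)/n = 0.437500

Trapezoidal rule: (h/2)[f(x₀) + 2f(x₁) + 2f(x₂) + ... + f(xₙ)]

x_0 = 1.0000, f(x_0) = 2.718282, coefficient = 1
x_1 = 1.4375, f(x_1) = 6.052101, coefficient = 2
x_2 = 1.8750, f(x_2) = 12.226536, coefficient = 2
x_3 = 2.3125, f(x_3) = 23.355423, coefficient = 2
x_4 = 2.7500, f(x_4) = 43.017238, coefficient = 1

I ≈ (0.437500/2) × 129.003639 = 28.219546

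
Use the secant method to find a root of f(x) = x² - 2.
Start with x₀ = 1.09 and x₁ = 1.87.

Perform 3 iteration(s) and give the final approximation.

f(x) = x² - 2
x₀ = 1.09, x₁ = 1.87

Secant formula: x_{n+1} = x_n - f(x_n)(x_n - x_{n-1})/(f(x_n) - f(x_{n-1}))

Iteration 1:
  f(1.090000) = -0.811900
  f(1.870000) = 1.496900
  x_2 = 1.870000 - 1.496900×(1.870000 - 1.090000)/(1.496900 - (-0.811900))
       = 1.364291
Iteration 2:
  f(1.870000) = 1.496900
  f(1.364291) = -0.138711
  x_3 = 1.364291 - (-0.138711)×(1.364291 - 1.870000)/(-0.138711 - 1.496900)
       = 1.407178
Iteration 3:
  f(1.364291) = -0.138711
  f(1.407178) = -0.019849
  x_4 = 1.407178 - (-0.019849)×(1.407178 - 1.364291)/(-0.019849 - (-0.138711))
       = 1.414340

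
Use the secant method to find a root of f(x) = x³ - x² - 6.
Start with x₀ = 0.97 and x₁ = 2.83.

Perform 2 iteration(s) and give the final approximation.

f(x) = x³ - x² - 6
x₀ = 0.97, x₁ = 2.83

Secant formula: x_{n+1} = x_n - f(x_n)(x_n - x_{n-1})/(f(x_n) - f(x_{n-1}))

Iteration 1:
  f(0.970000) = -6.028227
  f(2.830000) = 8.656287
  x_2 = 2.830000 - 8.656287×(2.830000 - 0.970000)/(8.656287 - (-6.028227))
       = 1.733560
Iteration 2:
  f(2.830000) = 8.656287
  f(1.733560) = -3.795485
  x_3 = 1.733560 - (-3.795485)×(1.733560 - 2.830000)/(-3.795485 - 8.656287)
       = 2.067771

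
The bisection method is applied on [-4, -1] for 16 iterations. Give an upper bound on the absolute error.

Bisection error bound: |error| ≤ (b-a)/2^n
|error| ≤ (-1 - (-4))/2^16 = 3/2^16
|error| ≤ 0.0000457764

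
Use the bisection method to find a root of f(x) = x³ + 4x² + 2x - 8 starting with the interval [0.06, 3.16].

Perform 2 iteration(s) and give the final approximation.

f(x) = x³ + 4x² + 2x - 8
Initial interval: [0.06, 3.16]

Iteration 1:
  c_1 = (0.060000 + 3.160000)/2 = 1.610000
  f(c_1) = f(1.610000) = 9.761681
  f(a) × f(c) < 0, new interval: [0.060000, 1.610000]
Iteration 2:
  c_2 = (0.060000 + 1.610000)/2 = 0.835000
  f(c_2) = f(0.835000) = -2.958917
  f(a) × f(c) ≥ 0, new interval: [0.835000, 1.610000]

After 2 iteration(s), the approximation is c_2 = 0.835000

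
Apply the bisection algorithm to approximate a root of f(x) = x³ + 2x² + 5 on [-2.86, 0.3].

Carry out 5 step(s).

f(x) = x³ + 2x² + 5
Initial interval: [-2.86, 0.3]

Iteration 1:
  c_1 = (-2.860000 + 0.300000)/2 = -1.280000
  f(c_1) = f(-1.280000) = 6.179648
  f(a) × f(c) < 0, new interval: [-2.860000, -1.280000]
Iteration 2:
  c_2 = (-2.860000 + (-1.280000))/2 = -2.070000
  f(c_2) = f(-2.070000) = 4.700057
  f(a) × f(c) < 0, new interval: [-2.860000, -2.070000]
Iteration 3:
  c_3 = (-2.860000 + (-2.070000))/2 = -2.465000
  f(c_3) = f(-2.465000) = 2.174555
  f(a) × f(c) < 0, new interval: [-2.860000, -2.465000]
Iteration 4:
  c_4 = (-2.860000 + (-2.465000))/2 = -2.662500
  f(c_4) = f(-2.662500) = 0.303600
  f(a) × f(c) < 0, new interval: [-2.860000, -2.662500]
Iteration 5:
  c_5 = (-2.860000 + (-2.662500))/2 = -2.761250
  f(c_5) = f(-2.761250) = -0.804152
  f(a) × f(c) ≥ 0, new interval: [-2.761250, -2.662500]

After 5 iteration(s), the approximation is c_5 = -2.761250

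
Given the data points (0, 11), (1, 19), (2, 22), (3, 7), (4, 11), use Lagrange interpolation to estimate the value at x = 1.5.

Lagrange interpolation formula:
P(x) = Σ yᵢ × Lᵢ(x)
where Lᵢ(x) = Π_{j≠i} (x - xⱼ)/(xᵢ - xⱼ)

L_0(1.5) = (1.5 - 1)/(0 - 1) × (1.5 - 2)/(0 - 2) × (1.5 - 3)/(0 - 3) × (1.5 - 4)/(0 - 4) = -0.039062
L_1(1.5) = (1.5 - 0)/(1 - 0) × (1.5 - 2)/(1 - 2) × (1.5 - 3)/(1 - 3) × (1.5 - 4)/(1 - 4) = 0.468750
L_2(1.5) = (1.5 - 0)/(2 - 0) × (1.5 - 1)/(2 - 1) × (1.5 - 3)/(2 - 3) × (1.5 - 4)/(2 - 4) = 0.703125
L_3(1.5) = (1.5 - 0)/(3 - 0) × (1.5 - 1)/(3 - 1) × (1.5 - 2)/(3 - 2) × (1.5 - 4)/(3 - 4) = -0.156250
L_4(1.5) = (1.5 - 0)/(4 - 0) × (1.5 - 1)/(4 - 1) × (1.5 - 2)/(4 - 2) × (1.5 - 3)/(4 - 3) = 0.023438

P(1.5) = 11×L_0(1.5) + 19×L_1(1.5) + 22×L_2(1.5) + 7×L_3(1.5) + 11×L_4(1.5)
P(1.5) = 23.109375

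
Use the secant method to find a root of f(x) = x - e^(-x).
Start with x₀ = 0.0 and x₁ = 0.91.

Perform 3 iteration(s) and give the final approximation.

f(x) = x - e^(-x)
x₀ = 0.0, x₁ = 0.91

Secant formula: x_{n+1} = x_n - f(x_n)(x_n - x_{n-1})/(f(x_n) - f(x_{n-1}))

Iteration 1:
  f(0.000000) = -1.000000
  f(0.910000) = 0.507476
  x_2 = 0.910000 - 0.507476×(0.910000 - 0.000000)/(0.507476 - (-1.000000))
       = 0.603658
Iteration 2:
  f(0.910000) = 0.507476
  f(0.603658) = 0.056850
  x_3 = 0.603658 - 0.056850×(0.603658 - 0.910000)/(0.056850 - 0.507476)
       = 0.565010
Iteration 3:
  f(0.603658) = 0.056850
  f(0.565010) = -0.003344
  x_4 = 0.565010 - (-0.003344)×(0.565010 - 0.603658)/(-0.003344 - 0.056850)
       = 0.567157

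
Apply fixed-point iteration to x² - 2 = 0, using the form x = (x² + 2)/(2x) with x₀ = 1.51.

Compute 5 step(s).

Equation: x² - 2 = 0
Fixed-point form: x = (x² + 2)/(2x)
x₀ = 1.51

x_1 = g(1.510000) = 1.417252
x_2 = g(1.417252) = 1.414217
x_3 = g(1.414217) = 1.414214
x_4 = g(1.414214) = 1.414214
x_5 = g(1.414214) = 1.414214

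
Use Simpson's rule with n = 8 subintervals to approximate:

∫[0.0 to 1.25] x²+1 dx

f(x) = x²+1
a = 0.0, b = 1.25, n = 8
h = (b - a)/n = 0.156250

Simpson's rule: (h/3)[f(x₀) + 4f(x₁) + 2f(x₂) + ... + f(xₙ)]

x_0 = 0.0000, f(x_0) = 1.000000, coefficient = 1
x_1 = 0.1562, f(x_1) = 1.024414, coefficient = 4
x_2 = 0.3125, f(x_2) = 1.097656, coefficient = 2
x_3 = 0.4688, f(x_3) = 1.219727, coefficient = 4
x_4 = 0.6250, f(x_4) = 1.390625, coefficient = 2
x_5 = 0.7812, f(x_5) = 1.610352, coefficient = 4
x_6 = 0.9375, f(x_6) = 1.878906, coefficient = 2
x_7 = 1.0938, f(x_7) = 2.196289, coefficient = 4
x_8 = 1.2500, f(x_8) = 2.562500, coefficient = 1

I ≈ (0.156250/3) × 36.500000 = 1.901042
Exact value: 1.901042
Error: 0.000000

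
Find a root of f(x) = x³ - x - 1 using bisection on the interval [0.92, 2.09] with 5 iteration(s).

f(x) = x³ - x - 1
Initial interval: [0.92, 2.09]

Iteration 1:
  c_1 = (0.920000 + 2.090000)/2 = 1.505000
  f(c_1) = f(1.505000) = 0.903863
  f(a) × f(c) < 0, new interval: [0.920000, 1.505000]
Iteration 2:
  c_2 = (0.920000 + 1.505000)/2 = 1.212500
  f(c_2) = f(1.212500) = -0.429936
  f(a) × f(c) ≥ 0, new interval: [1.212500, 1.505000]
Iteration 3:
  c_3 = (1.212500 + 1.505000)/2 = 1.358750
  f(c_3) = f(1.358750) = 0.149776
  f(a) × f(c) < 0, new interval: [1.212500, 1.358750]
Iteration 4:
  c_4 = (1.212500 + 1.358750)/2 = 1.285625
  f(c_4) = f(1.285625) = -0.160703
  f(a) × f(c) ≥ 0, new interval: [1.285625, 1.358750]
Iteration 5:
  c_5 = (1.285625 + 1.358750)/2 = 1.322188
  f(c_5) = f(1.322188) = -0.010766
  f(a) × f(c) ≥ 0, new interval: [1.322188, 1.358750]

After 5 iteration(s), the approximation is c_5 = 1.322188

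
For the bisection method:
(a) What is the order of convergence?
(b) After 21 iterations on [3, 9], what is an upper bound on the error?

(a) Bisection has linear (order 1) convergence; the error is halved each step.

(b) Error bound = (b-a)/2^n = (9 - 3)/2^{21}
    = 6/2^{21}

(a) 1 (linear); (b) error ≤ 2.86e-06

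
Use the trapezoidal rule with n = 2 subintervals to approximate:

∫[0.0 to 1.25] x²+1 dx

f(x) = x²+1
a = 0.0, b = 1.25, n = 2
h = (b - a)/n = 0.625000

Trapezoidal rule: (h/2)[f(x₀) + 2f(x₁) + 2f(x₂) + ... + f(xₙ)]

x_0 = 0.0000, f(x_0) = 1.000000, coefficient = 1
x_1 = 0.6250, f(x_1) = 1.390625, coefficient = 2
x_2 = 1.2500, f(x_2) = 2.562500, coefficient = 1

I ≈ (0.625000/2) × 6.343750 = 1.982422
Exact value: 1.901042
Error: 0.081380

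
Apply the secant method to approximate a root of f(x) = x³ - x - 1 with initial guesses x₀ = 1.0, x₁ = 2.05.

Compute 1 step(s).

f(x) = x³ - x - 1
x₀ = 1.0, x₁ = 2.05

Secant formula: x_{n+1} = x_n - f(x_n)(x_n - x_{n-1})/(f(x_n) - f(x_{n-1}))

Iteration 1:
  f(1.000000) = -1.000000
  f(2.050000) = 5.565125
  x_2 = 2.050000 - 5.565125×(2.050000 - 1.000000)/(5.565125 - (-1.000000))
       = 1.159936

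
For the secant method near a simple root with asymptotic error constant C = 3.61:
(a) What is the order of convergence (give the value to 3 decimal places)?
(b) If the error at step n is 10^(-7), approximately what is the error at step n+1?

(a) Secant method has superlinear convergence with order φ = (1+√5)/2 ≈ 1.618.
    This means |e_{n+1}| ≈ C|e_n|^1.618.

(b) With |e_n| = 10^(-7) and C = 3.61:
    |e_{n+1}| ≈ 3.61 × (10^(-7))^1.618 = 3.61 × 10^(-11.33)

(a) ≈ 1.618 (golden ratio); (b) |e_{n+1}| ≈ 1.703e-11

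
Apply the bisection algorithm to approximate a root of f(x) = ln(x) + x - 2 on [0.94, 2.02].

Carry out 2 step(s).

f(x) = ln(x) + x - 2
Initial interval: [0.94, 2.02]

Iteration 1:
  c_1 = (0.940000 + 2.020000)/2 = 1.480000
  f(c_1) = f(1.480000) = -0.127958
  f(a) × f(c) ≥ 0, new interval: [1.480000, 2.020000]
Iteration 2:
  c_2 = (1.480000 + 2.020000)/2 = 1.750000
  f(c_2) = f(1.750000) = 0.309616
  f(a) × f(c) < 0, new interval: [1.480000, 1.750000]

After 2 iteration(s), the approximation is c_2 = 1.750000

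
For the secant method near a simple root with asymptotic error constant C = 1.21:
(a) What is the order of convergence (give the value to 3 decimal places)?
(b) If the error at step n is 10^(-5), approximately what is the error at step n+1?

(a) Secant method has superlinear convergence with order φ = (1+√5)/2 ≈ 1.618.
    This means |e_{n+1}| ≈ C|e_n|^1.618.

(b) With |e_n| = 10^(-5) and C = 1.21:
    |e_{n+1}| ≈ 1.21 × (10^(-5))^1.618 = 1.21 × 10^(-8.09)

(a) ≈ 1.618 (golden ratio); (b) |e_{n+1}| ≈ 9.831e-09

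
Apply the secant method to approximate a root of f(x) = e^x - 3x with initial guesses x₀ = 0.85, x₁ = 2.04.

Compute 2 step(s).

f(x) = e^x - 3x
x₀ = 0.85, x₁ = 2.04

Secant formula: x_{n+1} = x_n - f(x_n)(x_n - x_{n-1})/(f(x_n) - f(x_{n-1}))

Iteration 1:
  f(0.850000) = -0.210353
  f(2.040000) = 1.570609
  x_2 = 2.040000 - 1.570609×(2.040000 - 0.850000)/(1.570609 - (-0.210353))
       = 0.990553
Iteration 2:
  f(2.040000) = 1.570609
  f(0.990553) = -0.278936
  x_3 = 0.990553 - (-0.278936)×(0.990553 - 2.040000)/(-0.278936 - 1.570609)
       = 1.148824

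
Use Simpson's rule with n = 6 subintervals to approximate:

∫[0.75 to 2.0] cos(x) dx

f(x) = cos(x)
a = 0.75, b = 2.0, n = 6
h = (b - a)/n = 0.208333

Simpson's rule: (h/3)[f(x₀) + 4f(x₁) + 2f(x₂) + ... + f(xₙ)]

x_0 = 0.7500, f(x_0) = 0.731689, coefficient = 1
x_1 = 0.9583, f(x_1) = 0.574885, coefficient = 4
x_2 = 1.1667, f(x_2) = 0.393219, coefficient = 2
x_3 = 1.3750, f(x_3) = 0.194548, coefficient = 4
x_4 = 1.5833, f(x_4) = -0.012537, coefficient = 2
x_5 = 1.7917, f(x_5) = -0.219079, coefficient = 4
x_6 = 2.0000, f(x_6) = -0.416147, coefficient = 1

I ≈ (0.208333/3) × 3.278319 = 0.227661
Exact value: 0.227659
Error: 0.000002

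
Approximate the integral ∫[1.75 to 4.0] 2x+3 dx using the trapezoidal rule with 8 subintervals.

f(x) = 2x+3
a = 1.75, b = 4.0, n = 8
h = (b - a)/n = 0.281250

Trapezoidal rule: (h/2)[f(x₀) + 2f(x₁) + 2f(x₂) + ... + f(xₙ)]

x_0 = 1.7500, f(x_0) = 6.500000, coefficient = 1
x_1 = 2.0312, f(x_1) = 7.062500, coefficient = 2
x_2 = 2.3125, f(x_2) = 7.625000, coefficient = 2
x_3 = 2.5938, f(x_3) = 8.187500, coefficient = 2
x_4 = 2.8750, f(x_4) = 8.750000, coefficient = 2
x_5 = 3.1562, f(x_5) = 9.312500, coefficient = 2
x_6 = 3.4375, f(x_6) = 9.875000, coefficient = 2
x_7 = 3.7188, f(x_7) = 10.437500, coefficient = 2
x_8 = 4.0000, f(x_8) = 11.000000, coefficient = 1

I ≈ (0.281250/2) × 140.000000 = 19.687500
Exact value: 19.687500
Error: 0.000000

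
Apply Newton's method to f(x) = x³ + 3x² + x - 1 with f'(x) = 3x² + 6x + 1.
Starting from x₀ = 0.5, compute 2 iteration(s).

f(x) = x³ + 3x² + x - 1
f'(x) = 3x² + 6x + 1
x₀ = 0.5

Newton-Raphson formula: x_{n+1} = x_n - f(x_n)/f'(x_n)

Iteration 1:
  f(0.500000) = 0.375000
  f'(0.500000) = 4.750000
  x_1 = 0.500000 - 0.375000/4.750000 = 0.421053
Iteration 2:
  f(0.421053) = 0.027555
  f'(0.421053) = 4.058172
  x_2 = 0.421053 - 0.027555/4.058172 = 0.414263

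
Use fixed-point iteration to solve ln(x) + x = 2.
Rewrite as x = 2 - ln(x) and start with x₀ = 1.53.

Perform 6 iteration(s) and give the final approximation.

Equation: ln(x) + x = 2
Fixed-point form: x = 2 - ln(x)
x₀ = 1.53

x_1 = g(1.530000) = 1.574732
x_2 = g(1.574732) = 1.545915
x_3 = g(1.545915) = 1.564384
x_4 = g(1.564384) = 1.552508
x_5 = g(1.552508) = 1.560128
x_6 = g(1.560128) = 1.555232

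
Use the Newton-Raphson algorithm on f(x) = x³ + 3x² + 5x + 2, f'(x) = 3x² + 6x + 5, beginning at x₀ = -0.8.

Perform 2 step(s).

f(x) = x³ + 3x² + 5x + 2
f'(x) = 3x² + 6x + 5
x₀ = -0.8

Newton-Raphson formula: x_{n+1} = x_n - f(x_n)/f'(x_n)

Iteration 1:
  f(-0.800000) = -0.592000
  f'(-0.800000) = 2.120000
  x_1 = -0.800000 - (-0.592000)/2.120000 = -0.520755
Iteration 2:
  f(-0.520755) = 0.068562
  f'(-0.520755) = 2.689028
  x_2 = -0.520755 - 0.068562/2.689028 = -0.546252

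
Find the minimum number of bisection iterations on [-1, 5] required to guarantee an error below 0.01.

We need (b-a)/2^n ≤ 0.01
(5 - (-1))/2^n ≤ 0.01
6/2^n ≤ 0.01
2^n ≥ 600
n ≥ log₂(600) = 9.23
n ≥ 10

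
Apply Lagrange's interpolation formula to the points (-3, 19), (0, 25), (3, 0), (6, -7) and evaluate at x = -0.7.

Lagrange interpolation formula:
P(x) = Σ yᵢ × Lᵢ(x)
where Lᵢ(x) = Π_{j≠i} (x - xⱼ)/(xᵢ - xⱼ)

L_0(-0.7) = (-0.7 - 0)/(-3 - 0) × (-0.7 - 3)/(-3 - 3) × (-0.7 - 6)/(-3 - 6) = 0.107117
L_1(-0.7) = (-0.7 - (-3))/(0 - (-3)) × (-0.7 - 3)/(0 - 3) × (-0.7 - 6)/(0 - 6) = 1.055870
L_2(-0.7) = (-0.7 - (-3))/(3 - (-3)) × (-0.7 - 0)/(3 - 0) × (-0.7 - 6)/(3 - 6) = -0.199759
L_3(-0.7) = (-0.7 - (-3))/(6 - (-3)) × (-0.7 - 0)/(6 - 0) × (-0.7 - 3)/(6 - 3) = 0.036772

P(-0.7) = 19×L_0(-0.7) + 25×L_1(-0.7) + 0×L_2(-0.7) + (-7)×L_3(-0.7)
P(-0.7) = 28.174586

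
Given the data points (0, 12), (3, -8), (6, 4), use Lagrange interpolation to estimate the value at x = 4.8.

Lagrange interpolation formula:
P(x) = Σ yᵢ × Lᵢ(x)
where Lᵢ(x) = Π_{j≠i} (x - xⱼ)/(xᵢ - xⱼ)

L_0(4.8) = (4.8 - 3)/(0 - 3) × (4.8 - 6)/(0 - 6) = -0.120000
L_1(4.8) = (4.8 - 0)/(3 - 0) × (4.8 - 6)/(3 - 6) = 0.640000
L_2(4.8) = (4.8 - 0)/(6 - 0) × (4.8 - 3)/(6 - 3) = 0.480000

P(4.8) = 12×L_0(4.8) + (-8)×L_1(4.8) + 4×L_2(4.8)
P(4.8) = -4.640000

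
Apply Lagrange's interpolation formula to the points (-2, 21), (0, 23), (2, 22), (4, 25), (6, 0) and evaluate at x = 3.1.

Lagrange interpolation formula:
P(x) = Σ yᵢ × Lᵢ(x)
where Lᵢ(x) = Π_{j≠i} (x - xⱼ)/(xᵢ - xⱼ)

L_0(3.1) = (3.1 - 0)/(-2 - 0) × (3.1 - 2)/(-2 - 2) × (3.1 - 4)/(-2 - 4) × (3.1 - 6)/(-2 - 6) = 0.023177
L_1(3.1) = (3.1 - (-2))/(0 - (-2)) × (3.1 - 2)/(0 - 2) × (3.1 - 4)/(0 - 4) × (3.1 - 6)/(0 - 6) = -0.152522
L_2(3.1) = (3.1 - (-2))/(2 - (-2)) × (3.1 - 0)/(2 - 0) × (3.1 - 4)/(2 - 4) × (3.1 - 6)/(2 - 6) = 0.644752
L_3(3.1) = (3.1 - (-2))/(4 - (-2)) × (3.1 - 0)/(4 - 0) × (3.1 - 2)/(4 - 2) × (3.1 - 6)/(4 - 6) = 0.525353
L_4(3.1) = (3.1 - (-2))/(6 - (-2)) × (3.1 - 0)/(6 - 0) × (3.1 - 2)/(6 - 2) × (3.1 - 4)/(6 - 4) = -0.040760

P(3.1) = 21×L_0(3.1) + 23×L_1(3.1) + 22×L_2(3.1) + 25×L_3(3.1) + 0×L_4(3.1)
P(3.1) = 24.297084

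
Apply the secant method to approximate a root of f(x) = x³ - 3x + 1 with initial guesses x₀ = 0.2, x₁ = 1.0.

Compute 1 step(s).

f(x) = x³ - 3x + 1
x₀ = 0.2, x₁ = 1.0

Secant formula: x_{n+1} = x_n - f(x_n)(x_n - x_{n-1})/(f(x_n) - f(x_{n-1}))

Iteration 1:
  f(0.200000) = 0.408000
  f(1.000000) = -1.000000
  x_2 = 1.000000 - (-1.000000)×(1.000000 - 0.200000)/(-1.000000 - 0.408000)
       = 0.431818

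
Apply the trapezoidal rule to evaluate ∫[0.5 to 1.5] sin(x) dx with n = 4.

f(x) = sin(x)
a = 0.5, b = 1.5, n = 4
h = (b - a)/n = 0.250000

Trapezoidal rule: (h/2)[f(x₀) + 2f(x₁) + 2f(x₂) + ... + f(xₙ)]

x_0 = 0.5000, f(x_0) = 0.479426, coefficient = 1
x_1 = 0.7500, f(x_1) = 0.681639, coefficient = 2
x_2 = 1.0000, f(x_2) = 0.841471, coefficient = 2
x_3 = 1.2500, f(x_3) = 0.948985, coefficient = 2
x_4 = 1.5000, f(x_4) = 0.997495, coefficient = 1

I ≈ (0.250000/2) × 6.421109 = 0.802639
Exact value: 0.806845
Error: 0.004207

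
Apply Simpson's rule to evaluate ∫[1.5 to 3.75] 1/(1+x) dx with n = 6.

f(x) = 1/(1+x)
a = 1.5, b = 3.75, n = 6
h = (b - a)/n = 0.375000

Simpson's rule: (h/3)[f(x₀) + 4f(x₁) + 2f(x₂) + ... + f(xₙ)]

x_0 = 1.5000, f(x_0) = 0.400000, coefficient = 1
x_1 = 1.8750, f(x_1) = 0.347826, coefficient = 4
x_2 = 2.2500, f(x_2) = 0.307692, coefficient = 2
x_3 = 2.6250, f(x_3) = 0.275862, coefficient = 4
x_4 = 3.0000, f(x_4) = 0.250000, coefficient = 2
x_5 = 3.3750, f(x_5) = 0.228571, coefficient = 4
x_6 = 3.7500, f(x_6) = 0.210526, coefficient = 1

I ≈ (0.375000/3) × 5.134949 = 0.641869
Exact value: 0.641854
Error: 0.000015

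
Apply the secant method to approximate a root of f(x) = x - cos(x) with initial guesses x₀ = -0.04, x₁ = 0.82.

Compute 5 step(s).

f(x) = x - cos(x)
x₀ = -0.04, x₁ = 0.82

Secant formula: x_{n+1} = x_n - f(x_n)(x_n - x_{n-1})/(f(x_n) - f(x_{n-1}))

Iteration 1:
  f(-0.040000) = -1.039200
  f(0.820000) = 0.137779
  x_2 = 0.820000 - 0.137779×(0.820000 - (-0.040000))/(0.137779 - (-1.039200))
       = 0.719327
Iteration 2:
  f(0.820000) = 0.137779
  f(0.719327) = -0.032922
  x_3 = 0.719327 - (-0.032922)×(0.719327 - 0.820000)/(-0.032922 - 0.137779)
       = 0.738743
Iteration 3:
  f(0.719327) = -0.032922
  f(0.738743) = -0.000572
  x_4 = 0.738743 - (-0.000572)×(0.738743 - 0.719327)/(-0.000572 - (-0.032922))
       = 0.739087
Iteration 4:
  f(0.738743) = -0.000572
  f(0.739087) = 0.000003
  x_5 = 0.739087 - 0.000003×(0.739087 - 0.738743)/(0.000003 - (-0.000572))
       = 0.739085
Iteration 5:
  f(0.739087) = 0.000003
  f(0.739085) = 0.000000
  x_6 = 0.739085 - 0.000000×(0.739085 - 0.739087)/(0.000000 - 0.000003)
       = 0.739085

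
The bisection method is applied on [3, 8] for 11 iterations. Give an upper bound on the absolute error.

Bisection error bound: |error| ≤ (b-a)/2^n
|error| ≤ (8 - 3)/2^11 = 5/2^11
|error| ≤ 0.0024414062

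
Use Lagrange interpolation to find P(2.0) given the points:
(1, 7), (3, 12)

Lagrange interpolation formula:
P(x) = Σ yᵢ × Lᵢ(x)
where Lᵢ(x) = Π_{j≠i} (x - xⱼ)/(xᵢ - xⱼ)

L_0(2.0) = (2.0 - 3)/(1 - 3) = 0.500000
L_1(2.0) = (2.0 - 1)/(3 - 1) = 0.500000

P(2.0) = 7×L_0(2.0) + 12×L_1(2.0)
P(2.0) = 9.500000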